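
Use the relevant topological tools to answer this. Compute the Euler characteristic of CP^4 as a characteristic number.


For any closed oriented manifold, <e(TM),[M]> = chi(M).
chi(CP^4) = 4+1 = 5

5


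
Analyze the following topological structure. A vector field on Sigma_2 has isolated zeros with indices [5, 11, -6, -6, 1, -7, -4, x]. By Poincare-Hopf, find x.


Poincare-Hopf: sum of indices = chi(M).
chi(Sigma_2) = 2 - 2*2 = -2.
Sum of known indices = -6.
x = chi - (sum known) = -2 - (-6) = 4

4


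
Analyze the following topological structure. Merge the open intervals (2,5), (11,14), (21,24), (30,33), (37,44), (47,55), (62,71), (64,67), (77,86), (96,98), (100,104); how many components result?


Sort and merge overlapping open intervals.
Merged: (2,5), (11,14), (21,24), (30,33), (37,44), (47,55), (62,71), (77,86), (96,98), (100,104).
Number of components = 10

10


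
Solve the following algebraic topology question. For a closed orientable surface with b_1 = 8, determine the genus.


For a closed orientable surface: b_1 = 2g.
8 = 2g
g = 8 / 2 = 4

4


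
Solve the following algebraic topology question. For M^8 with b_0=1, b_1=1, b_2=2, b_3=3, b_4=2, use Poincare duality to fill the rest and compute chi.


By Poincare duality b_k = b_{8-k}, so full Betti numbers: b_0=1, b_1=1, b_2=2, b_3=3, b_4=2, b_5=3, b_6=2, b_7=1, b_8=1.
chi = sum (-1)^k b_k = 0

0


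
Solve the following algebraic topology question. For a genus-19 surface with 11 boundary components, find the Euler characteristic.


For a compact orientable surface with genus g and b boundary components: chi = 2 - 2g - b.
chi = 2 - 2*19 - 11 = 2 - 38 - 11 = -47

-47


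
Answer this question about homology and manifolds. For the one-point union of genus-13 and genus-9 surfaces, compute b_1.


For a wedge: H_1(A v B) = H_1(A) + H_1(B).
b_1(Sigma_13) = 26, b_1(Sigma_9) = 18.
b_1 = 26 + 18 = 44

44


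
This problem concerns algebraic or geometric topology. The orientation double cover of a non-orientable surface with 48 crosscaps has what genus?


chi(N_48) = 2 - 48 = -46.
Double cover: chi(Sigma_g) = 2 * chi(N_48) = 2*(-46) = -92.
2 - 2g = -92, so g = (2 - (-92))/2 = 94/2 = 47

47


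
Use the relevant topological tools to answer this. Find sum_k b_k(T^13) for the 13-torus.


b_k(T^13) = C(13,k), so the sum over k is sum_k C(13,k) = 2^13.
Total = 2^13 = 8192

8192


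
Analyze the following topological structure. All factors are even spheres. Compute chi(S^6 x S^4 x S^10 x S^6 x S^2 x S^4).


chi is multiplicative: chi(X x Y) = chi(X) chi(Y).
Each even-dim sphere has chi = 2. There are 6 factors.
chi = 2^6 = 64

64


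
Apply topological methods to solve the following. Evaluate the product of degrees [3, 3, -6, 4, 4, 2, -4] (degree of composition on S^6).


Degree is multiplicative: deg(composition) = product of degrees.
= (3) * (3) * (-6) * (4) * (4) * (2) * (-4) = 6912

6912


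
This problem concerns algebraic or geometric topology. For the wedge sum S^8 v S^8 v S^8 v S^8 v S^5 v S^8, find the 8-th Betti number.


For a wedge of spheres, H_k (k>0) is free on one generator per sphere of dimension k.
Spheres of dimension 8: count = 5.
b_8 = 5

5


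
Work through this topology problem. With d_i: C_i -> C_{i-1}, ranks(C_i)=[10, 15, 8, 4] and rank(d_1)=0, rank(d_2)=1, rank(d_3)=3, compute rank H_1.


rank H_k = rank(ker d_k) - rank(im d_{k+1}).
rank(ker d_1) = rank(C_1) - rank(d_1) = 15 - 0 = 15.
rank(im d_{1+1}) = 1.
rank H_1 = 15 - 1 = 14

14


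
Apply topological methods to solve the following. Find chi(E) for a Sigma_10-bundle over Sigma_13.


For a fiber bundle F -> E -> B (with CW structure): chi(E) = chi(B) * chi(F).
chi(Sigma_13) = -24, chi(Sigma_10) = -18.
chi(E) = (-24) * (-18) = 432

432


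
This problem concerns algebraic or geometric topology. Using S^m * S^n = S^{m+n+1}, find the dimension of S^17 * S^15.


Join of spheres: S^m * S^n = S^{m+n+1}.
dim = 17 + 15 + 1 = 33

33


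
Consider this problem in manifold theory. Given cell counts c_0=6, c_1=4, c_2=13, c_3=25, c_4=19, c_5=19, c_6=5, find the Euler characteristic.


chi = sum_k (-1)^k c_k.
= (-1)^0*6 + (-1)^1*4 + (-1)^2*13 + (-1)^3*25 + (-1)^4*19 + (-1)^5*19 + (-1)^6*5
= (6) + (-4) + (13) + (-25) + (19) + (-19) + (5)
= -5

-5


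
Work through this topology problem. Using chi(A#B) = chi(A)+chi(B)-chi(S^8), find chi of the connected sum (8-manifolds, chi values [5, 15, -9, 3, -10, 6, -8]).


For n-manifolds: chi(A#B) = chi(A) + chi(B) - chi(S^8).
chi(S^8) = 1 + (-1)^8 = 2.
chi(#) = (sum chi_i) - (7-1)*chi(S^8) = 2 - 6*2 = -10

-10


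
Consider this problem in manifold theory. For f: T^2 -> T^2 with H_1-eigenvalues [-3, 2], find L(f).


For a torus self-map: L(f) = det(I - A) where A acts on H_1.
L(f) = (1--3) * (1-2) = 4 * -1 = -4

-4


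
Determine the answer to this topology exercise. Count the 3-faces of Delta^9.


Delta^9 has 9+1 vertices. A 3-face is a choice of 3+1 vertices.
f_3 = C(9+1, 3+1) = C(10,4) = 210

210


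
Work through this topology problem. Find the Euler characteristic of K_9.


K_9: V = 9, E = C(9,2) = 36.
chi = V - E = 9 - 36 = -27

-27


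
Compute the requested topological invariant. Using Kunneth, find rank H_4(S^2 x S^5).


Each S^d has Poincare polynomial 1 + t^d.
The product S^2 x S^5 has Poincare polynomial prod(1+t^d_i).
Expanding: b_0=1, b_2=1, b_5=1, b_7=1.
b_4 = 0

0


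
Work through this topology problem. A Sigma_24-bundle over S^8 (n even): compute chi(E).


chi(S^8) = 2 (n even), chi(Sigma_24) = 2 - 2*24 = -46.
chi(E) = 2 * (-46) = -92

-92


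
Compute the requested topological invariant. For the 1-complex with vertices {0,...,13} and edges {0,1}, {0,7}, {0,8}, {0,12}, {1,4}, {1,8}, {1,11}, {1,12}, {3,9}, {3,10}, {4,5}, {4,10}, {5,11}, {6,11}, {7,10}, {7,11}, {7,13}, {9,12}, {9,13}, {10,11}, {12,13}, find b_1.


b_1 = E - V + (number of components).
E = 21, V = 14, components = 2.
b_1 = 21 - 14 + 2 = 9

9


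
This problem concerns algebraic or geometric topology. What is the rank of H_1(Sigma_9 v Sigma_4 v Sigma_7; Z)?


For a wedge X v Y: reduced H_k(X v Y) = H_k(X) + H_k(Y).
Each Sigma_g contributes b_1 = 2g.
b_1 = 18 + 8 + 14 = 40

40


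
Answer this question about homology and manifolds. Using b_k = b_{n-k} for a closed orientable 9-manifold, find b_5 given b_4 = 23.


Poincare duality for closed orientable n-manifolds: b_k = b_{n-k}.
Here n = 9, so b_5 = b_4 = 23

23


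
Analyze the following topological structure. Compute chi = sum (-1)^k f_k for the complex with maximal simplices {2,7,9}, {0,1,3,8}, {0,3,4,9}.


Enumerate all faces; f-vector: f_0=8, f_1=14, f_2=9, f_3=2.
chi = sum (-1)^k f_k = 1

1


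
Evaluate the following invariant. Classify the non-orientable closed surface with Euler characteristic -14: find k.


chi = 2 - k for closed non-orientable surfaces with k crosscaps.
-14 = 2 - k
k = 2 - (-14) = 16

16


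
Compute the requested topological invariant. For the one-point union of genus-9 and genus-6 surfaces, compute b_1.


For a wedge: H_1(A v B) = H_1(A) + H_1(B).
b_1(Sigma_9) = 18, b_1(Sigma_6) = 12.
b_1 = 18 + 12 = 30

30


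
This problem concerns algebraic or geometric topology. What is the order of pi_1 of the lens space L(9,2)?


pi_1(L(p,q)) = Z/pZ for any q coprime to p.
|pi_1(L(9,2))| = 9

9


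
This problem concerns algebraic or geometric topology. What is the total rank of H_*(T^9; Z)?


b_k(T^9) = C(9,k), so the sum over k is sum_k C(9,k) = 2^9.
Total = 2^9 = 512

512


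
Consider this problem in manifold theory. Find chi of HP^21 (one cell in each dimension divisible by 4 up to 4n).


HP^21 has one cell in each dimension 0, 4, ..., 4*21 (21+1 cells, all even-dim).
chi = 21 + 1 = 22

22


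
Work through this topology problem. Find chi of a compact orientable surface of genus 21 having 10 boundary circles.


For a compact orientable surface with genus g and b boundary components: chi = 2 - 2g - b.
chi = 2 - 2*21 - 10 = 2 - 42 - 10 = -50

-50


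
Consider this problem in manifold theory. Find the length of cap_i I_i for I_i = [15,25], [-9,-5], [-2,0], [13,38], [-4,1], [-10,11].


Intersection = [max(a_i), min(b_i)] = [15, -5].
Since 15 > -5, the intersection is empty.
Length = 0

0


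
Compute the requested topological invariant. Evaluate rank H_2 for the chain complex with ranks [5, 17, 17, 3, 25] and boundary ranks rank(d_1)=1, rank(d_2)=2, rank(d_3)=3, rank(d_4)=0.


rank H_k = rank(ker d_k) - rank(im d_{k+1}).
rank(ker d_2) = rank(C_2) - rank(d_2) = 17 - 2 = 15.
rank(im d_{2+1}) = 3.
rank H_2 = 15 - 3 = 12

12


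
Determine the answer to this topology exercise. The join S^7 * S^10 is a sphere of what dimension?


Join of spheres: S^m * S^n = S^{m+n+1}.
dim = 7 + 10 + 1 = 18

18


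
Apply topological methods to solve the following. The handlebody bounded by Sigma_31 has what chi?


A genus-g handlebody deformation retracts to a wedge of g circles.
chi(vee_g S^1) = 1 - g.
chi(H_31) = 1 - 31 = -30

-30


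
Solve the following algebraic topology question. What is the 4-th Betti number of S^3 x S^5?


Each S^d has Poincare polynomial 1 + t^d.
The product S^3 x S^5 has Poincare polynomial prod(1+t^d_i).
Expanding: b_0=1, b_3=1, b_5=1, b_8=1.
b_4 = 0

0


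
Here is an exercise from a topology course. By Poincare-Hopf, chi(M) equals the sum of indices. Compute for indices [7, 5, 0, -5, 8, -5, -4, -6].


Poincare-Hopf: chi(M) = sum of indices of zeros.
chi = (7) + (5) + (0) + (-5) + (8) + (-5) + (-4) + (-6) = 0

0


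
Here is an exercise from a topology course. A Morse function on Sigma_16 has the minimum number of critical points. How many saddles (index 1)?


A perfect Morse function has m_k = b_k.
For Sigma_16: b_0=1, b_1=2g=32, b_2=1.
Saddles m_1 = 2g = 32

32


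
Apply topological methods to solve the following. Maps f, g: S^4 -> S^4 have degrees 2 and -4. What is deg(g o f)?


Degree is multiplicative under composition: deg(g o f) = deg(g) * deg(f).
= -4 * 2 = -8

-8


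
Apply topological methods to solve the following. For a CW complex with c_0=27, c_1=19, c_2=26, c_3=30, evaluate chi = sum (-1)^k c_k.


chi = sum_k (-1)^k c_k.
= (-1)^0*27 + (-1)^1*19 + (-1)^2*26 + (-1)^3*30
= (27) + (-19) + (26) + (-30)
= 4

4


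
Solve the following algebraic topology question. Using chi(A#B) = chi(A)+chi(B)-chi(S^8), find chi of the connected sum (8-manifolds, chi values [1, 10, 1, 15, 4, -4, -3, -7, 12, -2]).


For n-manifolds: chi(A#B) = chi(A) + chi(B) - chi(S^8).
chi(S^8) = 1 + (-1)^8 = 2.
chi(#) = (sum chi_i) - (10-1)*chi(S^8) = 27 - 9*2 = 9

9


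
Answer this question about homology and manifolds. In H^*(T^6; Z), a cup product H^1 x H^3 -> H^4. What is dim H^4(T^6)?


Cup product: H^p x H^q -> H^{p+q}; here p+q = 1+3 = 4.
rank H^k(T^n) = C(n,k).
C(6,4) = 15

15


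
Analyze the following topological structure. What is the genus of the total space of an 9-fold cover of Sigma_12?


For an n-sheeted cover: chi(E) = n * chi(B).
chi(Sigma_12) = 2 - 2*12 = -22.
chi(E) = 9 * (-22) = -198.
genus(E) = (2 - chi(E))/2 = (2 - (-198))/2 = 200/2 = 100

100


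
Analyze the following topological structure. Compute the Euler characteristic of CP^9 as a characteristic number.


For any closed oriented manifold, <e(TM),[M]> = chi(M).
chi(CP^9) = 9+1 = 10

10


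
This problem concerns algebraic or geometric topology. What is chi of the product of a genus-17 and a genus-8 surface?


chi(Sigma_17) = 2 - 2*17 = -32
chi(Sigma_8) = 2 - 2*8 = -14
chi(product) = (-32) * (-14) = 448

448


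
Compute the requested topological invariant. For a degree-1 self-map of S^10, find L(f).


On S^10: L(f) = tr(f_0*) + (-1)^10 tr(f_10*) = 1 + (-1)^10 * deg(f).
L(f) = 1 + (-1)^10 * 1 = 1 + 1 = 2

2


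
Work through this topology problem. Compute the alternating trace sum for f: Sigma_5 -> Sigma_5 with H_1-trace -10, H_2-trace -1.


L(f) = tr(f_0*) - tr(f_1*) + tr(f_2*).
= 1 - (-10) + (-1)
= 10

10


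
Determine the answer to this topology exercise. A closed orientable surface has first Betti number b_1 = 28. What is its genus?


For a closed orientable surface: b_1 = 2g.
28 = 2g
g = 28 / 2 = 14

14


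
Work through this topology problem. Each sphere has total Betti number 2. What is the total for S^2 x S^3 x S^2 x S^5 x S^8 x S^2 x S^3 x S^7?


Total Betti number is multiplicative under products.
Each S^d (d>=1) has total Betti number 2.
There are 8 sphere factors.
Total = 2^8 = 256

256


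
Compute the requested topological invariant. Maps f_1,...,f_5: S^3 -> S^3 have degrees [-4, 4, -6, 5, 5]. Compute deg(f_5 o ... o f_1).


Degree is multiplicative: deg(composition) = product of degrees.
= (-4) * (4) * (-6) * (5) * (5) = 2400

2400


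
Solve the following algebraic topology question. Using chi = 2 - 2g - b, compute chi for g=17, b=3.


For a compact orientable surface with genus g and b boundary components: chi = 2 - 2g - b.
chi = 2 - 2*17 - 3 = 2 - 34 - 3 = -35

-35


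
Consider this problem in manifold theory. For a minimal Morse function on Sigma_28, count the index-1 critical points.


A perfect Morse function has m_k = b_k.
For Sigma_28: b_0=1, b_1=2g=56, b_2=1.
Saddles m_1 = 2g = 56

56


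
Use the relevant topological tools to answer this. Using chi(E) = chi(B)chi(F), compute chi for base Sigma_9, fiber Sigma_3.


For a fiber bundle F -> E -> B (with CW structure): chi(E) = chi(B) * chi(F).
chi(Sigma_9) = -16, chi(Sigma_3) = -4.
chi(E) = (-16) * (-4) = 64

64


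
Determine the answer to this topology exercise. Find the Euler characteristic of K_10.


K_10: V = 10, E = C(10,2) = 45.
chi = V - E = 10 - 45 = -35

-35


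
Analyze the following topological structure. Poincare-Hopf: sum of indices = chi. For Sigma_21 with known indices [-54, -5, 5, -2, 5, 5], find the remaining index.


Poincare-Hopf: sum of indices = chi(M).
chi(Sigma_21) = 2 - 2*21 = -40.
Sum of known indices = -46.
x = chi - (sum known) = -40 - (-46) = 6

6


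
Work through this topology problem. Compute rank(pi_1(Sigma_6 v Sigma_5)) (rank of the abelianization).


For a wedge: H_1(A v B) = H_1(A) + H_1(B).
b_1(Sigma_6) = 12, b_1(Sigma_5) = 10.
b_1 = 12 + 10 = 22

22


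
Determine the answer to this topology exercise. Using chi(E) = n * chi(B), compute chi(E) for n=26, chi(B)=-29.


For a finite covering: chi(E) = (number of sheets) * chi(B).
chi(E) = 26 * (-29) = -754

-754


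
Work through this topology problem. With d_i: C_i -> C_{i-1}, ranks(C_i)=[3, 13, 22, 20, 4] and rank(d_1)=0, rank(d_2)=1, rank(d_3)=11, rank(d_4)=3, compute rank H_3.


rank H_k = rank(ker d_k) - rank(im d_{k+1}).
rank(ker d_3) = rank(C_3) - rank(d_3) = 20 - 11 = 9.
rank(im d_{3+1}) = 3.
rank H_3 = 9 - 3 = 6

6


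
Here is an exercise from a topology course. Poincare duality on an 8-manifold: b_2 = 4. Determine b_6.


Poincare duality for closed orientable n-manifolds: b_k = b_{n-k}.
Here n = 8, so b_6 = b_2 = 4

4


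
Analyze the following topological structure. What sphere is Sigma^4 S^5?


Each suspension raises dimension by 1: Sigma S^n = S^{n+1}.
Sigma^4 S^5 = S^{5+4} = S^9

9


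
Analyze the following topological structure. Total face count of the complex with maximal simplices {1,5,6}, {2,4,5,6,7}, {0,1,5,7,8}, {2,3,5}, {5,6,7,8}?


Each maximal simplex on m vertices has 2^m - 1 nonempty faces.
Take the union (dedupe shared faces).
Total distinct faces = 69

69


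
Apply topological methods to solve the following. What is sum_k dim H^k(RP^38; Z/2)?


H^k(RP^38; Z/2) = Z/2 for each 0 <= k <= 38.
Total dimension = 38 + 1 = 39

39


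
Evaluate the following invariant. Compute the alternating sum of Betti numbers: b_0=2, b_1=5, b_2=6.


chi = sum_k (-1)^k b_k.
= (2) + (-5) + (6)
= 3

3


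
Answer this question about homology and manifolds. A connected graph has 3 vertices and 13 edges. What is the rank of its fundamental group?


For a connected graph: rank(pi_1) = b_1 = E - V + 1 = 1 - chi.
chi = V - E = 3 - 13 = -10.
rank = 1 - (-10) = 13 - 3 + 1 = 11

11


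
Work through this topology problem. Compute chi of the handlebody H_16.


A genus-g handlebody deformation retracts to a wedge of g circles.
chi(vee_g S^1) = 1 - g.
chi(H_16) = 1 - 16 = -15

-15


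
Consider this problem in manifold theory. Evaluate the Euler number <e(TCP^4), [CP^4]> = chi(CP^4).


For any closed oriented manifold, <e(TM),[M]> = chi(M).
chi(CP^4) = 4+1 = 5

5


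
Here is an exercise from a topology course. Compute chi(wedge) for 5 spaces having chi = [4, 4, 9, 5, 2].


chi(A v B) = chi(A) + chi(B) - 1 (one point identified).
For 5 spaces: chi = (sum chi_i) - (5 - 1).
sum = 24; chi = 24 - 4 = 20

20


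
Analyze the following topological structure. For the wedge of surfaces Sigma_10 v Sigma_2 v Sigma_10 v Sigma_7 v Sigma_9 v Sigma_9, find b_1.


For a wedge X v Y: reduced H_k(X v Y) = H_k(X) + H_k(Y).
Each Sigma_g contributes b_1 = 2g.
b_1 = 20 + 4 + 20 + 14 + 18 + 18 = 94

94


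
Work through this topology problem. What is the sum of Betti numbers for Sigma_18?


For Sigma_18: b_0 = 1, b_1 = 2g = 36, b_2 = 1.
Total = 1 + 36 + 1 = 38

38


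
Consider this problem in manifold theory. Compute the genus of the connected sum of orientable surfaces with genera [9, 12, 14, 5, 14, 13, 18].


Genus is additive under connected sum of orientable surfaces.
g = 9 + 12 + 14 + 5 + 14 + 13 + 18 = 85

85


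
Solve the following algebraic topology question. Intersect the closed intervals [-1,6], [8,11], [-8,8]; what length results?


Intersection = [max(a_i), min(b_i)] = [8, 6].
Since 8 > 6, the intersection is empty.
Length = 0

0


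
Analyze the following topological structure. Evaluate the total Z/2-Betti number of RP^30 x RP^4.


dim H^*(RP^n; Z/2) = n+1 (one Z/2 in each degree 0..n).
Total Betti number is multiplicative.
Total = (30+1) * (4+1) = 31 * 5 = 155

155


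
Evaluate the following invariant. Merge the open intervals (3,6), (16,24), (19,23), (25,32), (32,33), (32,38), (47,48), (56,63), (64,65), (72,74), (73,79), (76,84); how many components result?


Sort and merge overlapping open intervals.
Merged: (3,6), (16,24), (25,32), (32,38), (47,48), (56,63), (64,65), (72,84).
Number of components = 8

8


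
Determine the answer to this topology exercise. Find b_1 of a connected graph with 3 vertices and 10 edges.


For a connected graph: rank(pi_1) = b_1 = E - V + 1 = 1 - chi.
chi = V - E = 3 - 10 = -7.
rank = 1 - (-7) = 10 - 3 + 1 = 8

8


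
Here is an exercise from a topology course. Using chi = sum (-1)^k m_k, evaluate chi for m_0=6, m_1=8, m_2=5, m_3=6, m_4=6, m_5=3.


Morse theory: chi(M) = sum_k (-1)^k m_k where m_k = #(index-k critical points).
= (6) + (-8) + (5) + (-6) + (6) + (-3) = 0

0


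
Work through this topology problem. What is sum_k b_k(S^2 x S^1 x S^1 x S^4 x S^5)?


Total Betti number is multiplicative under products.
Each S^d (d>=1) has total Betti number 2.
There are 5 sphere factors.
Total = 2^5 = 32

32


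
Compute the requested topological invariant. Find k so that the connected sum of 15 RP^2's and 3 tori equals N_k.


Since a >= 1, the sum is non-orientable; each T^2 can be replaced by RP^2 # RP^2 (since T^2#RP^2 = 3RP^2).
Total crosscaps k = 15 + 2*3 = 21.
Check via chi: chi = 15*1 + 3*0 - (15+3-1)*2 = -19 = 2 - k = -19. Consistent.

21


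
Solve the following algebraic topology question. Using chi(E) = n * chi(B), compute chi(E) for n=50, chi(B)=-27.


For a finite covering: chi(E) = (number of sheets) * chi(B).
chi(E) = 50 * (-27) = -1350

-1350


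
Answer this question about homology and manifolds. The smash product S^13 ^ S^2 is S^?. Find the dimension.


S^m ^ S^n = S^{m+n}.
k = 13 + 2 = 15

15


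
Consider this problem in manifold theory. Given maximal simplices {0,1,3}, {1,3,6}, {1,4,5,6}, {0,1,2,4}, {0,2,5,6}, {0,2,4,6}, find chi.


Enumerate all faces; f-vector: f_0=7, f_1=18, f_2=16, f_3=4.
chi = sum (-1)^k f_k = 1

1


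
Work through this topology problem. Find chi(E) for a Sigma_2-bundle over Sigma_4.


For a fiber bundle F -> E -> B (with CW structure): chi(E) = chi(B) * chi(F).
chi(Sigma_4) = -6, chi(Sigma_2) = -2.
chi(E) = (-6) * (-2) = 12

12


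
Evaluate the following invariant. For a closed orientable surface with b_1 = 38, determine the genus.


For a closed orientable surface: b_1 = 2g.
38 = 2g
g = 38 / 2 = 19

19


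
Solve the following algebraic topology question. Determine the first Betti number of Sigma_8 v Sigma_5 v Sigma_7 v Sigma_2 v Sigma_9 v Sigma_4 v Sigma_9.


For a wedge X v Y: reduced H_k(X v Y) = H_k(X) + H_k(Y).
Each Sigma_g contributes b_1 = 2g.
b_1 = 16 + 10 + 14 + 4 + 18 + 8 + 18 = 88

88


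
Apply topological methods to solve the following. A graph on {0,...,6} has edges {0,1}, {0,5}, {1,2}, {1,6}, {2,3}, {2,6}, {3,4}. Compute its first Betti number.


b_1 = E - V + (number of components).
E = 7, V = 7, components = 1.
b_1 = 7 - 7 + 1 = 1

1


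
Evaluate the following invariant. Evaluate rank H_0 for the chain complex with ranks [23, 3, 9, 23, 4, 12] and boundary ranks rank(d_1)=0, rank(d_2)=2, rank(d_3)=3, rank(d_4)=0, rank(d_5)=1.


rank H_k = rank(ker d_k) - rank(im d_{k+1}).
rank(ker d_0) = rank(C_0) - rank(d_0) = 23 - 0 = 23.
rank(im d_{0+1}) = 0.
rank H_0 = 23 - 0 = 23

23


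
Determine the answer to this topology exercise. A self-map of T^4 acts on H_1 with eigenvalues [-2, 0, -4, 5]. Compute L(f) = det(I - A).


For a torus self-map: L(f) = det(I - A) where A acts on H_1.
L(f) = (1--2) * (1-0) * (1--4) * (1-5) = 3 * 1 * 5 * -4 = -60

-60


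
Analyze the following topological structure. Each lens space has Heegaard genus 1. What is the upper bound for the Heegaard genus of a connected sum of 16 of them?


Heegaard genus satisfies g(A#B) <= g(A) + g(B).
Each lens space has g = 1.
Upper bound: 16 * 1 = 16

16


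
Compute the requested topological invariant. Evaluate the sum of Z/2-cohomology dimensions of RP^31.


H^k(RP^31; Z/2) = Z/2 for each 0 <= k <= 31.
Total dimension = 31 + 1 = 32

32


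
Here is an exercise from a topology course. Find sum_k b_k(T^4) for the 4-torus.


b_k(T^4) = C(4,k), so the sum over k is sum_k C(4,k) = 2^4.
Total = 2^4 = 16

16


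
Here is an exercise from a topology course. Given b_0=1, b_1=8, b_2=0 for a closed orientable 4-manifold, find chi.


By Poincare duality b_k = b_{4-k}, so full Betti numbers: b_0=1, b_1=8, b_2=0, b_3=8, b_4=1.
chi = sum (-1)^k b_k = -14

-14


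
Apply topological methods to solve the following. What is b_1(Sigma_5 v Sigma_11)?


For a wedge: H_1(A v B) = H_1(A) + H_1(B).
b_1(Sigma_5) = 10, b_1(Sigma_11) = 22.
b_1 = 10 + 22 = 32

32


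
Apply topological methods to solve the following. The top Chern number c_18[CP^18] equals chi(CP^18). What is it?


For any closed oriented manifold, <e(TM),[M]> = chi(M).
chi(CP^18) = 18+1 = 19

19


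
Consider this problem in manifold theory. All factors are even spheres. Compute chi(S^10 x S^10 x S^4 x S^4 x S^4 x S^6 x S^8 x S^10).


chi is multiplicative: chi(X x Y) = chi(X) chi(Y).
Each even-dim sphere has chi = 2. There are 8 factors.
chi = 2^8 = 256

256


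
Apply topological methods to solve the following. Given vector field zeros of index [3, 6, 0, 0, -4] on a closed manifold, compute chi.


Poincare-Hopf: chi(M) = sum of indices of zeros.
chi = (3) + (6) + (0) + (0) + (-4) = 5

5


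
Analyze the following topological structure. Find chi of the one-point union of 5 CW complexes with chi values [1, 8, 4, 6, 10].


chi(A v B) = chi(A) + chi(B) - 1 (one point identified).
For 5 spaces: chi = (sum chi_i) - (5 - 1).
sum = 29; chi = 29 - 4 = 25

25


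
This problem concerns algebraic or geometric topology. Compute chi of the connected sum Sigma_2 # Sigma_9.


chi(Sigma_2) = 2 - 2*2 = -2
chi(Sigma_9) = 2 - 2*9 = -16
For surfaces: chi(A#B) = chi(A) + chi(B) - 2.
chi = -2 + -16 - 2 = -20

-20


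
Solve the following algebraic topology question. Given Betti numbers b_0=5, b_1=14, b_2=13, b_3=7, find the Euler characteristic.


chi = sum_k (-1)^k b_k.
= (5) + (-14) + (13) + (-7)
= -3

-3


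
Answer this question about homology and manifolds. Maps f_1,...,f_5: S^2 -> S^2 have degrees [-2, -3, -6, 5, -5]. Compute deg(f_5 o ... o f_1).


Degree is multiplicative: deg(composition) = product of degrees.
= (-2) * (-3) * (-6) * (5) * (-5) = 900

900


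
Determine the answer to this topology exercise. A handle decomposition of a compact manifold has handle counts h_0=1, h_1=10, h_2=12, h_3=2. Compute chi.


Handles of index k contribute (-1)^k to chi (same as CW cells).
chi = (1) + (-10) + (12) + (-2) = 1

1


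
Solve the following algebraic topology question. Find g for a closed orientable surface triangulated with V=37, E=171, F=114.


chi = V - E + F = 37 - 171 + 114 = -20
For orientable closed surface: chi = 2 - 2g, so g = (2 - chi)/2.
g = (2 - (-20)) / 2 = 22 / 2 = 11

11


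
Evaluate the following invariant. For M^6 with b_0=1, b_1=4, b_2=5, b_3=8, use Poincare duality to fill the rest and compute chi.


By Poincare duality b_k = b_{6-k}, so full Betti numbers: b_0=1, b_1=4, b_2=5, b_3=8, b_4=5, b_5=4, b_6=1.
chi = sum (-1)^k b_k = -4

-4


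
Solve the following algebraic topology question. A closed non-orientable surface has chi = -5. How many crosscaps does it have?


chi = 2 - k for closed non-orientable surfaces with k crosscaps.
-5 = 2 - k
k = 2 - (-5) = 7

7


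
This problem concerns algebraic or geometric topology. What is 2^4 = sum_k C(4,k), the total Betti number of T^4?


b_k(T^4) = C(4,k), so the sum over k is sum_k C(4,k) = 2^4.
Total = 2^4 = 16

16


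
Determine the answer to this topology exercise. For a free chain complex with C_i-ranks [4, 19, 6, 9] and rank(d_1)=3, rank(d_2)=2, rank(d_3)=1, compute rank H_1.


rank H_k = rank(ker d_k) - rank(im d_{k+1}).
rank(ker d_1) = rank(C_1) - rank(d_1) = 19 - 3 = 16.
rank(im d_{1+1}) = 2.
rank H_1 = 16 - 2 = 14

14


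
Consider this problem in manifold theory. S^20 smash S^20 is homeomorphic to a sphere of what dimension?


S^m ^ S^n = S^{m+n}.
k = 20 + 20 = 40

40


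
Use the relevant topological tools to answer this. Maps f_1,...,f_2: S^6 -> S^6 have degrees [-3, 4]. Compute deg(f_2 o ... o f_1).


Degree is multiplicative: deg(composition) = product of degrees.
= (-3) * (4) = -12

-12


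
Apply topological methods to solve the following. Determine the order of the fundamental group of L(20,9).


pi_1(L(p,q)) = Z/pZ for any q coprime to p.
|pi_1(L(20,9))| = 20

20


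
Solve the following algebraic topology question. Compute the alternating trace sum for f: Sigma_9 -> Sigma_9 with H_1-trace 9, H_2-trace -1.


L(f) = tr(f_0*) - tr(f_1*) + tr(f_2*).
= 1 - (9) + (-1)
= -9

-9


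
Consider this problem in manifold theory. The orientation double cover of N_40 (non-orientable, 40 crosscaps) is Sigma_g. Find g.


chi(N_40) = 2 - 40 = -38.
Double cover: chi(Sigma_g) = 2 * chi(N_40) = 2*(-38) = -76.
2 - 2g = -76, so g = (2 - (-76))/2 = 78/2 = 39

39


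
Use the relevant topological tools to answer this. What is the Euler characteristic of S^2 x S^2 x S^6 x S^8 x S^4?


chi is multiplicative: chi(X x Y) = chi(X) chi(Y).
Each even-dim sphere has chi = 2. There are 5 factors.
chi = 2^5 = 32

32


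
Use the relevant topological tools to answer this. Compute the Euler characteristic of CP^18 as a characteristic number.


For any closed oriented manifold, <e(TM),[M]> = chi(M).
chi(CP^18) = 18+1 = 19

19


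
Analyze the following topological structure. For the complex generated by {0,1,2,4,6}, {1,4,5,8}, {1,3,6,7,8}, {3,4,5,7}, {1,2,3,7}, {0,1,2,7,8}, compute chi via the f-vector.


Enumerate all faces; f-vector: f_0=9, f_1=32, f_2=38, f_3=18, f_4=3.
chi = sum (-1)^k f_k = 0

0


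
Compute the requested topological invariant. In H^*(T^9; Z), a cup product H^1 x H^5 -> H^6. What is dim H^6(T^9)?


Cup product: H^p x H^q -> H^{p+q}; here p+q = 1+5 = 6.
rank H^k(T^n) = C(n,k).
C(9,6) = 84

84


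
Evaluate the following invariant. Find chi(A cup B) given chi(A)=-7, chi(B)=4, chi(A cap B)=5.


chi(A cup B) = chi(A) + chi(B) - chi(A cap B)
= -7 + (4) - (5)
= -8

-8


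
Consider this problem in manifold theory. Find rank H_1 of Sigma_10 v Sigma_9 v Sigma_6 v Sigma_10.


For a wedge X v Y: reduced H_k(X v Y) = H_k(X) + H_k(Y).
Each Sigma_g contributes b_1 = 2g.
b_1 = 20 + 18 + 12 + 20 = 70

70


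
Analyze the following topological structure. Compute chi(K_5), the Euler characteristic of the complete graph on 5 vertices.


K_5: V = 5, E = C(5,2) = 10.
chi = V - E = 5 - 10 = -5

-5


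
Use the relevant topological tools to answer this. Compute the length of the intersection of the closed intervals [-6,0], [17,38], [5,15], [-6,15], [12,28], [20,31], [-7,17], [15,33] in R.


Intersection = [max(a_i), min(b_i)] = [20, 0].
Since 20 > 0, the intersection is empty.
Length = 0

0


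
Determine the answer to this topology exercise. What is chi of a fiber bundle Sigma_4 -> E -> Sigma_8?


For a fiber bundle F -> E -> B (with CW structure): chi(E) = chi(B) * chi(F).
chi(Sigma_8) = -14, chi(Sigma_4) = -6.
chi(E) = (-14) * (-6) = 84

84


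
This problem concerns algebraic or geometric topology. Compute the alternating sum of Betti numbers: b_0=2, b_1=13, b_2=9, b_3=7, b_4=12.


chi = sum_k (-1)^k b_k.
= (2) + (-13) + (9) + (-7) + (12)
= 3

3


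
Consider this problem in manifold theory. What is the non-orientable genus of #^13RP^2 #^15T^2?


Since a >= 1, the sum is non-orientable; each T^2 can be replaced by RP^2 # RP^2 (since T^2#RP^2 = 3RP^2).
Total crosscaps k = 13 + 2*15 = 43.
Check via chi: chi = 13*1 + 15*0 - (13+15-1)*2 = -41 = 2 - k = -41. Consistent.

43


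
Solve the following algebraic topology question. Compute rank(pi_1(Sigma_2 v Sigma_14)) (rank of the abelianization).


For a wedge: H_1(A v B) = H_1(A) + H_1(B).
b_1(Sigma_2) = 4, b_1(Sigma_14) = 28.
b_1 = 4 + 28 = 32

32


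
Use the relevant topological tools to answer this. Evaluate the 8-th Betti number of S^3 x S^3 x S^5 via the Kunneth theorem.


Each S^d has Poincare polynomial 1 + t^d.
The product S^3 x S^3 x S^5 has Poincare polynomial prod(1+t^d_i).
Expanding: b_0=1, b_3=2, b_5=1, b_6=1, b_8=2, b_11=1.
b_8 = 2

2


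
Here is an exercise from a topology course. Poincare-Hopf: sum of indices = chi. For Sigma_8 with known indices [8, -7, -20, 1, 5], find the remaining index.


Poincare-Hopf: sum of indices = chi(M).
chi(Sigma_8) = 2 - 2*8 = -14.
Sum of known indices = -13.
x = chi - (sum known) = -14 - (-13) = -1

-1


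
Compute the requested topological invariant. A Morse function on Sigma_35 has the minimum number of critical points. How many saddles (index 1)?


A perfect Morse function has m_k = b_k.
For Sigma_35: b_0=1, b_1=2g=70, b_2=1.
Saddles m_1 = 2g = 70

70


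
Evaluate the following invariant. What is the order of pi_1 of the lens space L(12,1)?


pi_1(L(p,q)) = Z/pZ for any q coprime to p.
|pi_1(L(12,1))| = 12

12


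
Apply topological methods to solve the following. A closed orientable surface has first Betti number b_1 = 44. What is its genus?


For a closed orientable surface: b_1 = 2g.
44 = 2g
g = 44 / 2 = 22

22


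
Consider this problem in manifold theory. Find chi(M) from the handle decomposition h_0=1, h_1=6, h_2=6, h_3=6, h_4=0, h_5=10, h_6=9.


Handles of index k contribute (-1)^k to chi (same as CW cells).
chi = (1) + (-6) + (6) + (-6) + (0) + (-10) + (9) = -6

-6


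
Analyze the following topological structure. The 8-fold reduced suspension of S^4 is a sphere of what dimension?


Each suspension raises dimension by 1: Sigma S^n = S^{n+1}.
Sigma^8 S^4 = S^{4+8} = S^12

12


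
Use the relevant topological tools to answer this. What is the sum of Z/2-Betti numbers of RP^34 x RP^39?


dim H^*(RP^n; Z/2) = n+1 (one Z/2 in each degree 0..n).
Total Betti number is multiplicative.
Total = (34+1) * (39+1) = 35 * 40 = 1400

1400


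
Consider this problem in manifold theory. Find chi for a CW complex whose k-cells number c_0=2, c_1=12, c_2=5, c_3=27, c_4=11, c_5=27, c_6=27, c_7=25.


chi = sum_k (-1)^k c_k.
= (-1)^0*2 + (-1)^1*12 + (-1)^2*5 + (-1)^3*27 + (-1)^4*11 + (-1)^5*27 + (-1)^6*27 + (-1)^7*25
= (2) + (-12) + (5) + (-27) + (11) + (-27) + (27) + (-25)
= -46

-46


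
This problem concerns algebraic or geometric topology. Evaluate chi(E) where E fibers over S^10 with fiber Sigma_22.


chi(S^10) = 2 (n even), chi(Sigma_22) = 2 - 2*22 = -42.
chi(E) = 2 * (-42) = -84

-84


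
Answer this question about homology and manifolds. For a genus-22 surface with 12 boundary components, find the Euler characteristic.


For a compact orientable surface with genus g and b boundary components: chi = 2 - 2g - b.
chi = 2 - 2*22 - 12 = 2 - 44 - 12 = -54

-54


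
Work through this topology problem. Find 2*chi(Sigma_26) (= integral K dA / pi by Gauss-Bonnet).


Gauss-Bonnet: integral K dA = 2*pi*chi(M).
chi(Sigma_26) = 2 - 2*26 = -50.
(integral K dA)/pi = 2*chi = 2*(-50) = -100

-100


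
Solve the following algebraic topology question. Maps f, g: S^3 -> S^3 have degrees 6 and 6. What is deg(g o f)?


Degree is multiplicative under composition: deg(g o f) = deg(g) * deg(f).
= 6 * 6 = 36

36


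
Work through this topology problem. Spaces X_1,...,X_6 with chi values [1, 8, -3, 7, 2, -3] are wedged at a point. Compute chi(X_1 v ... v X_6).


chi(A v B) = chi(A) + chi(B) - 1 (one point identified).
For 6 spaces: chi = (sum chi_i) - (6 - 1).
sum = 12; chi = 12 - 5 = 7

7


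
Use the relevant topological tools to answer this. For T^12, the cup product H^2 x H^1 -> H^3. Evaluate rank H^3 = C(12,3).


Cup product: H^p x H^q -> H^{p+q}; here p+q = 2+1 = 3.
rank H^k(T^n) = C(n,k).
C(12,3) = 220

220


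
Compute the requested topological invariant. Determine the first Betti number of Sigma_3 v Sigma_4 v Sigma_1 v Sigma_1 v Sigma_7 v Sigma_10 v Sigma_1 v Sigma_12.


For a wedge X v Y: reduced H_k(X v Y) = H_k(X) + H_k(Y).
Each Sigma_g contributes b_1 = 2g.
b_1 = 6 + 8 + 2 + 2 + 14 + 20 + 2 + 24 = 78

78


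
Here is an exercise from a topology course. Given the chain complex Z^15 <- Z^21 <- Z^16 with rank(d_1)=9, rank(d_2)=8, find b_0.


rank H_k = rank(ker d_k) - rank(im d_{k+1}).
rank(ker d_0) = rank(C_0) - rank(d_0) = 15 - 0 = 15.
rank(im d_{0+1}) = 9.
rank H_0 = 15 - 9 = 6

6


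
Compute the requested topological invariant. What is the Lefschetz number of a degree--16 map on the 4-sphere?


On S^4: L(f) = tr(f_0*) + (-1)^4 tr(f_4*) = 1 + (-1)^4 * deg(f).
L(f) = 1 + (-1)^4 * -16 = 1 + -16 = -15

-15


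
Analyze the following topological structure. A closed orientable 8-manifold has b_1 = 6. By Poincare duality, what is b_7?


Poincare duality for closed orientable n-manifolds: b_k = b_{n-k}.
Here n = 8, so b_7 = b_1 = 6

6


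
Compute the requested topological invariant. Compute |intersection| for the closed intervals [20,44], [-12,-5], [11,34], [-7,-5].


Intersection = [max(a_i), min(b_i)] = [20, -5].
Since 20 > -5, the intersection is empty.
Length = 0

0


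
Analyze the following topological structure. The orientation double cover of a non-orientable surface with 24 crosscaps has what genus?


chi(N_24) = 2 - 24 = -22.
Double cover: chi(Sigma_g) = 2 * chi(N_24) = 2*(-22) = -44.
2 - 2g = -44, so g = (2 - (-44))/2 = 46/2 = 23

23


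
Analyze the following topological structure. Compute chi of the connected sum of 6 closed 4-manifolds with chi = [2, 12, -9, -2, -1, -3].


For n-manifolds: chi(A#B) = chi(A) + chi(B) - chi(S^4).
chi(S^4) = 1 + (-1)^4 = 2.
chi(#) = (sum chi_i) - (6-1)*chi(S^4) = -1 - 5*2 = -11

-11


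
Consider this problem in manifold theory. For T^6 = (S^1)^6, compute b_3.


By the Kunneth formula, b_k(T^n) = C(n,k).
b_3(T^6) = C(6,3).
C(6,3) = 6!/(3!*3!) = 20

20


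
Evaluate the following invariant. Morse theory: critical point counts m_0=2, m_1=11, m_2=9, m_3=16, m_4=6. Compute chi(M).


Morse theory: chi(M) = sum_k (-1)^k m_k where m_k = #(index-k critical points).
= (2) + (-11) + (9) + (-16) + (6) = -10

-10


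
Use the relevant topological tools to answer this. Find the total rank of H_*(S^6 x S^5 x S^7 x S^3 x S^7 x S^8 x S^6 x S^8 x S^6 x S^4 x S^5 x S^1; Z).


Total Betti number is multiplicative under products.
Each S^d (d>=1) has total Betti number 2.
There are 12 sphere factors.
Total = 2^12 = 4096

4096


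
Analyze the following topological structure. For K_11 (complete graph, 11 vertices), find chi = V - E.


K_11: V = 11, E = C(11,2) = 55.
chi = V - E = 11 - 55 = -44

-44


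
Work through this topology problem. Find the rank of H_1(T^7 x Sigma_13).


pi_1(A x B) = pi_1(A) x pi_1(B); rank of abelianization = b_1.
b_1(T^7) = 7, b_1(Sigma_13) = 2*13 = 26.
b_1(product) = 7 + 26 = 33

33


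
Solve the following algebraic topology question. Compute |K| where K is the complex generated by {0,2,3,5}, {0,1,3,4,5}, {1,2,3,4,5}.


Each maximal simplex on m vertices has 2^m - 1 nonempty faces.
Take the union (dedupe shared faces).
Total distinct faces = 51

51


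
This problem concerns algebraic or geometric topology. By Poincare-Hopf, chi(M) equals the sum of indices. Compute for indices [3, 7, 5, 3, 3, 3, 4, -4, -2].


Poincare-Hopf: chi(M) = sum of indices of zeros.
chi = (3) + (7) + (5) + (3) + (3) + (3) + (4) + (-4) + (-2) = 22

22


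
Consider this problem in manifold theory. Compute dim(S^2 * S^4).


Join of spheres: S^m * S^n = S^{m+n+1}.
dim = 2 + 4 + 1 = 7

7


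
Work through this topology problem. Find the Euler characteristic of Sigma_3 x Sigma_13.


chi(Sigma_3) = 2 - 2*3 = -4
chi(Sigma_13) = 2 - 2*13 = -24
chi(product) = (-4) * (-24) = 96

96


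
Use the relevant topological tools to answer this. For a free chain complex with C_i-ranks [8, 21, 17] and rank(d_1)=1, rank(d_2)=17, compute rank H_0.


rank H_k = rank(ker d_k) - rank(im d_{k+1}).
rank(ker d_0) = rank(C_0) - rank(d_0) = 8 - 0 = 8.
rank(im d_{0+1}) = 1.
rank H_0 = 8 - 1 = 7

7


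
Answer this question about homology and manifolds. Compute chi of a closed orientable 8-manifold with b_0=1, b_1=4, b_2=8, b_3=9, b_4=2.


By Poincare duality b_k = b_{8-k}, so full Betti numbers: b_0=1, b_1=4, b_2=8, b_3=9, b_4=2, b_5=9, b_6=8, b_7=4, b_8=1.
chi = sum (-1)^k b_k = -6

-6


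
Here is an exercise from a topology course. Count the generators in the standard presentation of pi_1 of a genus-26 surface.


Standard presentation: pi_1(Sigma_g) = <a_1,b_1,...,a_g,b_g | [a_1,b_1]...[a_g,b_g] = 1>.
Number of generators = 2g = 2*26 = 52

52


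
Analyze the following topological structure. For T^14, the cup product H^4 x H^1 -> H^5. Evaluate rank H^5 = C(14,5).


Cup product: H^p x H^q -> H^{p+q}; here p+q = 4+1 = 5.
rank H^k(T^n) = C(n,k).
C(14,5) = 2002

2002


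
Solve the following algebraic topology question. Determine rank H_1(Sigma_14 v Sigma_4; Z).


For a wedge: H_1(A v B) = H_1(A) + H_1(B).
b_1(Sigma_14) = 28, b_1(Sigma_4) = 8.
b_1 = 28 + 8 = 36

36


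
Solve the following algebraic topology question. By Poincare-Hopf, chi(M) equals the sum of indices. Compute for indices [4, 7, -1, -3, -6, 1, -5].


Poincare-Hopf: chi(M) = sum of indices of zeros.
chi = (4) + (7) + (-1) + (-3) + (-6) + (1) + (-5) = -3

-3


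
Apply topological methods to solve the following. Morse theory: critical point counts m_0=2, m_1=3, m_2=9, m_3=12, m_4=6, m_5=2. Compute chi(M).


Morse theory: chi(M) = sum_k (-1)^k m_k where m_k = #(index-k critical points).
= (2) + (-3) + (9) + (-12) + (6) + (-2) = 0

0
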